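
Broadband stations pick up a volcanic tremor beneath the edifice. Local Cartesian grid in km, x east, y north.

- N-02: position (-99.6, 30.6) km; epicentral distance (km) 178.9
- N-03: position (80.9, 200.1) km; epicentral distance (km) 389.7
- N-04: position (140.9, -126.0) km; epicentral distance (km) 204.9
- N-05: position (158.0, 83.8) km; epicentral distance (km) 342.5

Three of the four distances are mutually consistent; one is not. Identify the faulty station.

N-04

Solve using three stations at a time. Using N-02, N-03, N-05 (subtract circle equations pairwise → linear system) gives (x, y) ≈ (-94.0, -148.1).
Distances from that point to each station vs reported:
  N-02: calculated 178.8 vs reported 178.9 → residual 0.1 km
  N-03: calculated 389.7 vs reported 389.7 → residual 0.0 km
  N-04: calculated 235.9 vs reported 204.9 → residual 31.0 km
  N-05: calculated 342.4 vs reported 342.5 → residual 0.1 km
N-02, N-03, N-05 are mutually consistent (residuals ≈ 0); N-04 is off by 31.0 km.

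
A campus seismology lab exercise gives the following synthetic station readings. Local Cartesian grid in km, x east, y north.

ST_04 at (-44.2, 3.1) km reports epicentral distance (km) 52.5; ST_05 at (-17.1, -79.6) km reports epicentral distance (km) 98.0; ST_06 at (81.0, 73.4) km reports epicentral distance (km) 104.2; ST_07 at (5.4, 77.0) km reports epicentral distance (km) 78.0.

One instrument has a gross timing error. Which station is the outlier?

ST_05

Solve using three stations at a time. Using ST_04, ST_06, ST_07 (subtract circle equations pairwise → linear system) gives (x, y) ≈ (8.0, -0.9).
Distances from that point to each station vs reported:
  ST_04: calculated 52.4 vs reported 52.5 → residual 0.1 km
  ST_05: calculated 82.6 vs reported 98.0 → residual 15.4 km
  ST_06: calculated 104.1 vs reported 104.2 → residual 0.1 km
  ST_07: calculated 77.9 vs reported 78.0 → residual 0.1 km
ST_04, ST_06, ST_07 are mutually consistent (residuals ≈ 0); ST_05 is off by 15.4 km.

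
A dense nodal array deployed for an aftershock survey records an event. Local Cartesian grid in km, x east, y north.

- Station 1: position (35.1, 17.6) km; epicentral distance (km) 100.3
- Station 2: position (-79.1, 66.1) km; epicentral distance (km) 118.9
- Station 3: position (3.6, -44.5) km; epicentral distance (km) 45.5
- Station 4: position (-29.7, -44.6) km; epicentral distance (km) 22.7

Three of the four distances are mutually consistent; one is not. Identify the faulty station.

Solve using three stations at a time. Using Station 1, Station 2, Station 3 (subtract circle equations pairwise → linear system) gives (x, y) ≈ (-41.8, -46.8).
Distances from that point to each station vs reported:
  Station 1: calculated 100.3 vs reported 100.3 → residual 0.0 km
  Station 2: calculated 118.9 vs reported 118.9 → residual 0.0 km
  Station 3: calculated 45.4 vs reported 45.5 → residual 0.1 km
  Station 4: calculated 12.3 vs reported 22.7 → residual 10.4 km
Station 1, Station 2, Station 3 are mutually consistent (residuals ≈ 0); Station 4 is off by 10.4 km.

Station 4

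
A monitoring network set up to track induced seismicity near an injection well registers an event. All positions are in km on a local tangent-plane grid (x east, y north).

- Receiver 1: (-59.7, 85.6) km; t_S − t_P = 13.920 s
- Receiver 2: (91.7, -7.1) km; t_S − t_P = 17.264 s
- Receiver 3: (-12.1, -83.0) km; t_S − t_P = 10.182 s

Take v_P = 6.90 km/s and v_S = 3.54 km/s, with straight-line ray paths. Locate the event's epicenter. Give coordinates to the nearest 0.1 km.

x ≈ -33.7 km, y ≈ -12.2 km

Distance from S−P lag: d = Δt · v_P v_S / (v_P − v_S) = Δt · (6.90·3.54)/(6.90−3.54) ≈ 7.2696·Δt.
So d_Receiver 1 = 101.19, d_Receiver 2 = 125.50, d_Receiver 3 = 74.02 km.
Circle about each station: (x + 59.7)² + (y − 85.6)² = 101.19²; (x − 91.7)² + (y + 7.1)² = 125.50²; (x + 12.1)² + (y + 83.0)² = 74.02².
Subtracting pairs of circle equations eliminates x²+y² and gives linear equations (the radical axes):
302.8 x − 185.4 y = -7942.98
95.2 x − 337.2 y = 904.42
Solving the 2×2 system: x ≈ -33.7, y ≈ -12.2 km.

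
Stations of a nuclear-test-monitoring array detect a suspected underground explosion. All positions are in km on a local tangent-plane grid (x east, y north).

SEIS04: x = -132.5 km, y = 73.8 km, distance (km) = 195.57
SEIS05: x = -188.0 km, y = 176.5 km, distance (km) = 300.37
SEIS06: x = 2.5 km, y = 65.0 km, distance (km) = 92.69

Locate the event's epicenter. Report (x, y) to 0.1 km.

39.0 km east, -20.2 km north

Circle about each station: (x + 132.5)² + (y − 73.8)² = 195.57²; (x + 188.0)² + (y − 176.5)² = 300.37²; (x − 2.5)² + (y − 65.0)² = 92.69².
Subtracting the SEIS04 equation from the SEIS05 and SEIS06 equations removes the quadratic terms:
-111.0 x + 205.4 y = -8480.95
270.0 x − 17.6 y = 10884.75
Solving the 2×2 system: x ≈ 39.0, y ≈ -20.2 km.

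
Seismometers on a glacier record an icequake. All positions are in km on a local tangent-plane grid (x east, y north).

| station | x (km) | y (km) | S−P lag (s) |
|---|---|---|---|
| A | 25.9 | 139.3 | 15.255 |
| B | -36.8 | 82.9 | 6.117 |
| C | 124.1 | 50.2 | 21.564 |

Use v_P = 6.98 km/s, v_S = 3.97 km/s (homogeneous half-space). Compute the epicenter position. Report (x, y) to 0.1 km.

Distance from S−P lag: d = Δt · v_P v_S / (v_P − v_S) = Δt · (6.98·3.97)/(6.98−3.97) ≈ 9.2062·Δt.
So d_A = 140.44, d_B = 56.31, d_C = 198.52 km.
Circle about each station: (x − 25.9)² + (y − 139.3)² = 140.44²; (x + 36.8)² + (y − 82.9)² = 56.31²; (x − 124.1)² + (y − 50.2)² = 198.52².
Subtracting the A equation from the B and C equations removes the quadratic terms:
-125.4 x − 112.8 y = 4703.93
196.4 x − 178.2 y = -21841.25
Solving the 2×2 system: x ≈ -74.2, y ≈ 40.8 km.

(-74.2, 40.8)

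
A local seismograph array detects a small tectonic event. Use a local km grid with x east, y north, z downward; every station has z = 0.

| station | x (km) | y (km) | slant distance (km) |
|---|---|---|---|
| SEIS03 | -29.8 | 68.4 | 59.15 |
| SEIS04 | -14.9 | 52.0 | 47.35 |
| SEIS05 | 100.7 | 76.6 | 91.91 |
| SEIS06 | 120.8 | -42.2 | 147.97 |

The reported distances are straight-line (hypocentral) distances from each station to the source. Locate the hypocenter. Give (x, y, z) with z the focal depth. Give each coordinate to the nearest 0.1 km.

x ≈ 17.4 km, y ≈ 58.0 km, depth ≈ 34.1 km

Each station gives a sphere (x−x_i)² + (y−y_i)² + z² = d_i² (stations at z=0).
Subtracting the SEIS03 sphere from SEIS04 and SEIS05: z² cancels, leaving linear equations in x and y:
29.8 x − 32.8 y = -1383.89
261.0 x + 16.4 y = 5492.72
Solving: x ≈ 17.400, y ≈ 58.001 km (keep extra digits for the depth step; rounded: 17.4, 58.0).
Then from the SEIS03 sphere: z² = 59.15² − (x + 29.8)² − (y − 68.4)² with x = 17.400, y = 58.001, so z ≈ 34.099 ≈ 34.1 km.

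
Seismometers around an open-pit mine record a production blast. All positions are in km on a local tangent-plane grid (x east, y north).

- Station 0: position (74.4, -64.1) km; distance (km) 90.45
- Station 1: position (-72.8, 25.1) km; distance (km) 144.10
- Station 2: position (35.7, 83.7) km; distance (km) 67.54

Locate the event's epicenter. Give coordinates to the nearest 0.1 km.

(71.3, 26.3)

Circle about each station: (x − 74.4)² + (y + 64.1)² = 90.45²; (x + 72.8)² + (y − 25.1)² = 144.10²; (x − 35.7)² + (y − 83.7)² = 67.54².
Subtracting the Station 0 equation from the Station 1 and Station 2 equations removes the quadratic terms:
-294.4 x + 178.4 y = -16297.93
-77.4 x + 295.6 y = 2255.56
Solving the 2×2 system: x ≈ 71.3, y ≈ 26.3 km.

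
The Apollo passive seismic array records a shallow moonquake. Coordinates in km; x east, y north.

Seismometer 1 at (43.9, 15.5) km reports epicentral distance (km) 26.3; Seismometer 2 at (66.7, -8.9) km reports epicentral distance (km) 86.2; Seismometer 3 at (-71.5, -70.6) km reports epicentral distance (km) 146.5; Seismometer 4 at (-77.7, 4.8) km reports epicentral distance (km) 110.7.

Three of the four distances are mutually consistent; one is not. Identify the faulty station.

Seismometer 2

Solve using three stations at a time. Using Seismometer 1, Seismometer 3, Seismometer 4 (subtract circle equations pairwise → linear system) gives (x, y) ≈ (28.3, 36.6).
Distances from that point to each station vs reported:
  Seismometer 1: calculated 26.2 vs reported 26.3 → residual 0.1 km
  Seismometer 2: calculated 59.5 vs reported 86.2 → residual 26.7 km
  Seismometer 3: calculated 146.5 vs reported 146.5 → residual 0.0 km
  Seismometer 4: calculated 110.7 vs reported 110.7 → residual 0.0 km
Seismometer 1, Seismometer 3, Seismometer 4 are mutually consistent (residuals ≈ 0); Seismometer 2 is off by 26.7 km.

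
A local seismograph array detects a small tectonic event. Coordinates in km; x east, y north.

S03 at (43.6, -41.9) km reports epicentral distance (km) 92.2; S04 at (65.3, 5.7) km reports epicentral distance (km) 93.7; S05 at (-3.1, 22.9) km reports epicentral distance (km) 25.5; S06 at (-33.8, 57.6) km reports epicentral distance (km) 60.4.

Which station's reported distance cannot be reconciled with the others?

S06

Solve using three stations at a time. Using S03, S04, S05 (subtract circle equations pairwise → linear system) gives (x, y) ≈ (-27.8, 16.5).
Distances from that point to each station vs reported:
  S03: calculated 92.2 vs reported 92.2 → residual 0.0 km
  S04: calculated 93.7 vs reported 93.7 → residual 0.0 km
  S05: calculated 25.5 vs reported 25.5 → residual 0.0 km
  S06: calculated 41.6 vs reported 60.4 → residual 18.8 km
S03, S04, S05 are mutually consistent (residuals ≈ 0); S06 is off by 18.8 km.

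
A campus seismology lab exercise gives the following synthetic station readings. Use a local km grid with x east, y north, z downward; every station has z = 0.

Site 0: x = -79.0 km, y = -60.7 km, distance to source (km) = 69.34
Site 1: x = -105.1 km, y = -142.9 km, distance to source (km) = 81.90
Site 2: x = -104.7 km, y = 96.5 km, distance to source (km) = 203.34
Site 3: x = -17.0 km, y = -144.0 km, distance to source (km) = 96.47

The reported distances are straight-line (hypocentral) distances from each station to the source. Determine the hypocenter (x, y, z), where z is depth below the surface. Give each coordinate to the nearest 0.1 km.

Each station gives a sphere (x−x_i)² + (y−y_i)² + z² = d_i² (stations at z=0).
Subtracting the Site 0 sphere from Site 1 and Site 2: z² cancels, leaving linear equations in x and y:
-52.2 x − 164.4 y = 19641.36
-51.4 x + 314.4 y = -26190.27
Solving: x ≈ -75.198, y ≈ -95.596 km (keep extra digits for the depth step; rounded: -75.2, -95.6).
Then from the Site 0 sphere: z² = 69.34² − (x + 79.0)² − (y + 60.7)² with x = -75.198, y = -95.596, so z ≈ 59.798 ≈ 59.8 km.

(-75.2, -95.6, 59.8)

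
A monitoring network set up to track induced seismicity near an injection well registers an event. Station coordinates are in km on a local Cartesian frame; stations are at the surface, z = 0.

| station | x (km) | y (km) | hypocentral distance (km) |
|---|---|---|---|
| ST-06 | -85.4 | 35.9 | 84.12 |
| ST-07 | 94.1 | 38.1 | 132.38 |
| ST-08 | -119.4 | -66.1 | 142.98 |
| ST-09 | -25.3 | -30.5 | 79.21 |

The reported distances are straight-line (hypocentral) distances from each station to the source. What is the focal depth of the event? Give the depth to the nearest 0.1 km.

depth ≈ 57.0 km

Each station gives a sphere (x−x_i)² + (y−y_i)² + z² = d_i² (stations at z=0).
Subtracting the ST-06 sphere from ST-07 and ST-08: z² cancels, leaving linear equations in x and y:
359.0 x + 4.4 y = -8723.84
-68.0 x − 204.0 y = -3323.51
Solving: x ≈ -24.601, y ≈ 24.492 km (keep extra digits for the depth step; rounded: -24.6, 24.5).
Then from the ST-06 sphere: z² = 84.12² − (x + 85.4)² − (y − 35.9)² with x = -24.601, y = 24.492, so z ≈ 57.005 ≈ 57.0 km.
Check against ST-09 (with the unrounded solution): distance 79.21 ≈ 79.21 km. ✓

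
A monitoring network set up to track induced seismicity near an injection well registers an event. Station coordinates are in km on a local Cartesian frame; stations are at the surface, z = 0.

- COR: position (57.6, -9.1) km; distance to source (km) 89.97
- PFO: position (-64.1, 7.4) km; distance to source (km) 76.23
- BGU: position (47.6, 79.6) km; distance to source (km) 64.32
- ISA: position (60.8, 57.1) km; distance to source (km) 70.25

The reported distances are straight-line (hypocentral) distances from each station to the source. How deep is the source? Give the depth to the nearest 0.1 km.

22.1 km

Each station gives a sphere (x−x_i)² + (y−y_i)² + z² = d_i² (stations at z=0).
Subtracting the COR sphere from PFO and BGU: z² cancels, leaving linear equations in x and y:
-243.4 x + 33.0 y = 3046.59
-20.0 x + 177.4 y = 9158.89
Solving: x ≈ -5.603, y ≈ 50.997 km (keep extra digits for the depth step; rounded: -5.6, 51.0).
Then from the COR sphere: z² = 89.97² − (x − 57.6)² − (y + 9.1)² with x = -5.603, y = 50.997, so z ≈ 22.098 ≈ 22.1 km.
Check against ISA (with the unrounded solution): distance 70.25 ≈ 70.25 km. ✓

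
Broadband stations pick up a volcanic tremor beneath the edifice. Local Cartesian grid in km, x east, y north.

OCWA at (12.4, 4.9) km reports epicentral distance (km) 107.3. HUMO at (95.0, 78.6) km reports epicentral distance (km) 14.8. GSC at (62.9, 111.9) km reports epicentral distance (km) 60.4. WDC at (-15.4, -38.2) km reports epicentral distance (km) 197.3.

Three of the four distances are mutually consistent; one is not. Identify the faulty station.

WDC

Solve using three stations at a time. Using OCWA, HUMO, GSC (subtract circle equations pairwise → linear system) gives (x, y) ≈ (101.2, 65.2).
Distances from that point to each station vs reported:
  OCWA: calculated 107.3 vs reported 107.3 → residual 0.0 km
  HUMO: calculated 14.8 vs reported 14.8 → residual 0.0 km
  GSC: calculated 60.4 vs reported 60.4 → residual 0.0 km
  WDC: calculated 155.8 vs reported 197.3 → residual 41.5 km
OCWA, HUMO, GSC are mutually consistent (residuals ≈ 0); WDC is off by 41.5 km.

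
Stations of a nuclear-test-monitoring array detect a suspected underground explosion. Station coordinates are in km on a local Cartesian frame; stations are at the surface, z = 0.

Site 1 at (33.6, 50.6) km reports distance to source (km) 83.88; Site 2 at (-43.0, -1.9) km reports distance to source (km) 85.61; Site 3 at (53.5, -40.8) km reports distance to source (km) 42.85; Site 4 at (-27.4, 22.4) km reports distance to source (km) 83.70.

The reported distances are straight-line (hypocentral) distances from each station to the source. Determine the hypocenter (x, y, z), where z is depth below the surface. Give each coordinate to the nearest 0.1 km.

x ≈ 31.8 km, y ≈ -26.1 km, depth ≈ 33.9 km

Each station gives a sphere (x−x_i)² + (y−y_i)² + z² = d_i² (stations at z=0).
Subtracting the Site 1 sphere from Site 2 and Site 3: z² cancels, leaving linear equations in x and y:
-153.2 x − 105.0 y = -2129.93
39.8 x − 182.8 y = 6037.30
Solving: x ≈ 31.794, y ≈ -26.104 km (keep extra digits for the depth step; rounded: 31.8, -26.1).
Then from the Site 1 sphere: z² = 83.88² − (x − 33.6)² − (y − 50.6)² with x = 31.794, y = -26.104, so z ≈ 33.898 ≈ 33.9 km.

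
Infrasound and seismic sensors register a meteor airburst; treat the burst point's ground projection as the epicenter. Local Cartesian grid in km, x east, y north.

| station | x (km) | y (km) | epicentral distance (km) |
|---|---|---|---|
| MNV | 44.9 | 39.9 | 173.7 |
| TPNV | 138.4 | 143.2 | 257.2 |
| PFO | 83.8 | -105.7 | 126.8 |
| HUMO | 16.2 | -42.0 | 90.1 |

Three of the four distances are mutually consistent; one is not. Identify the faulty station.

Solve using three stations at a time. Using MNV, PFO, HUMO (subtract circle equations pairwise → linear system) gives (x, y) ≈ (-42.9, -110.0).
Distances from that point to each station vs reported:
  MNV: calculated 173.7 vs reported 173.7 → residual 0.0 km
  TPNV: calculated 311.4 vs reported 257.2 → residual 54.2 km
  PFO: calculated 126.8 vs reported 126.8 → residual 0.0 km
  HUMO: calculated 90.1 vs reported 90.1 → residual 0.0 km
MNV, PFO, HUMO are mutually consistent (residuals ≈ 0); TPNV is off by 54.2 km.

TPNV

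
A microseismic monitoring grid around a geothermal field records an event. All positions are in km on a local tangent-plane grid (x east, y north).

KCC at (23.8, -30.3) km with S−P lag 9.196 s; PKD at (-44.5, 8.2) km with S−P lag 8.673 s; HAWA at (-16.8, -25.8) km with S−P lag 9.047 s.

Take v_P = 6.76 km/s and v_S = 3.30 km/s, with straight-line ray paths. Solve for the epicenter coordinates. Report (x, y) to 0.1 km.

8.2 km east, 26.9 km north

Distance from S−P lag: d = Δt · v_P v_S / (v_P − v_S) = Δt · (6.76·3.30)/(6.76−3.30) ≈ 6.4474·Δt.
So d_KCC = 59.29, d_PKD = 55.92, d_HAWA = 58.33 km.
Circle about each station: (x − 23.8)² + (y + 30.3)² = 59.29²; (x + 44.5)² + (y − 8.2)² = 55.92²; (x + 16.8)² + (y + 25.8)² = 58.33².
Subtracting the KCC equation from the PKD and HAWA equations removes the quadratic terms:
-136.6 x + 77.0 y = 951.22
-81.2 x + 9.0 y = -423.73
Solving the 2×2 system: x ≈ 8.2, y ≈ 26.9 km.
Check against KCC (with the unrounded x, y): √((x − 23.8)²+(y + 30.3)²) = 59.29 ≈ 59.29 km. ✓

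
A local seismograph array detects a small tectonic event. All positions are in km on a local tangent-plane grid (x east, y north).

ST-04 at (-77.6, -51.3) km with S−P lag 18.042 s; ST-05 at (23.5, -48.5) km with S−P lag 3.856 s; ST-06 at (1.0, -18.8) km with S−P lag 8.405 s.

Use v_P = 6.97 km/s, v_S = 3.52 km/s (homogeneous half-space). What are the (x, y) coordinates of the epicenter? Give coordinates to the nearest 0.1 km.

Distance from S−P lag: d = Δt · v_P v_S / (v_P − v_S) = Δt · (6.97·3.52)/(6.97−3.52) ≈ 7.1114·Δt.
So d_ST-04 = 128.30, d_ST-05 = 27.42, d_ST-06 = 59.77 km.
Circle about each station: (x + 77.6)² + (y + 51.3)² = 128.30²; (x − 23.5)² + (y + 48.5)² = 27.42²; (x − 1.0)² + (y + 18.8)² = 59.77².
Subtracting the ST-04 equation from the ST-05 and ST-06 equations removes the quadratic terms:
202.2 x + 5.6 y = 9960.08
157.2 x + 65.0 y = 4589.43
Solving the 2×2 system: x ≈ 50.7, y ≈ -52.0 km.

(50.7, -52.0)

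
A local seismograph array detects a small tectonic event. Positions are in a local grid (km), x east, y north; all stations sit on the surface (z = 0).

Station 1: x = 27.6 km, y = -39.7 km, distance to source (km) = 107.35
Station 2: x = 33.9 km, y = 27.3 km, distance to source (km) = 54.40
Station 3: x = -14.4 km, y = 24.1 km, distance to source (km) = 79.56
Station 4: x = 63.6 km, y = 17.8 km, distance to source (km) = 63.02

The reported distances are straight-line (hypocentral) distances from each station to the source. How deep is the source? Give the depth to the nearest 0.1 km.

Each station gives a sphere (x−x_i)² + (y−y_i)² + z² = d_i² (stations at z=0).
Subtracting the Station 1 sphere from Station 2 and Station 3: z² cancels, leaving linear equations in x and y:
12.6 x + 134.0 y = 8121.31
-84.0 x + 127.6 y = 3644.55
Solving: x ≈ 42.593, y ≈ 56.602 km (keep extra digits for the depth step; rounded: 42.6, 56.6).
Then from the Station 1 sphere: z² = 107.35² − (x − 27.6)² − (y + 39.7)² with x = 42.593, y = 56.602, so z ≈ 45.002 ≈ 45.0 km.
Check against Station 4 (with the unrounded solution): distance 63.02 ≈ 63.02 km. ✓

45.0 km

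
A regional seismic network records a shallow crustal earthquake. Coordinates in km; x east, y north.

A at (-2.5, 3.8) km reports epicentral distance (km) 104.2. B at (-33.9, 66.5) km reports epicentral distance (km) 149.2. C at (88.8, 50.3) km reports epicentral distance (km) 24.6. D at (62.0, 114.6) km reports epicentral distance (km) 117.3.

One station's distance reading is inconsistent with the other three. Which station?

Solve using three stations at a time. Using A, B, D (subtract circle equations pairwise → linear system) gives (x, y) ≈ (101.7, 4.2).
Distances from that point to each station vs reported:
  A: calculated 104.2 vs reported 104.2 → residual 0.0 km
  B: calculated 149.2 vs reported 149.2 → residual 0.0 km
  C: calculated 47.8 vs reported 24.6 → residual 23.2 km
  D: calculated 117.3 vs reported 117.3 → residual 0.0 km
A, B, D are mutually consistent (residuals ≈ 0); C is off by 23.2 km.

C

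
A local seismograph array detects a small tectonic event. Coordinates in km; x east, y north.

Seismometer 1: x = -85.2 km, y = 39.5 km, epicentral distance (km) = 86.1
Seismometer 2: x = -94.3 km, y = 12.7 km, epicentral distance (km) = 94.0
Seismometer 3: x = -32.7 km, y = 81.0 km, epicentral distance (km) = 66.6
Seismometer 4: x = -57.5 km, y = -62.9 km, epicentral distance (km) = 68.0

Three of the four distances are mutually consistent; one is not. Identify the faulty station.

Seismometer 4

Solve using three stations at a time. Using Seismometer 1, Seismometer 2, Seismometer 3 (subtract circle equations pairwise → linear system) gives (x, y) ≈ (-0.7, 22.4).
Distances from that point to each station vs reported:
  Seismometer 1: calculated 86.2 vs reported 86.1 → residual 0.1 km
  Seismometer 2: calculated 94.1 vs reported 94.0 → residual 0.1 km
  Seismometer 3: calculated 66.8 vs reported 66.6 → residual 0.2 km
  Seismometer 4: calculated 102.5 vs reported 68.0 → residual 34.5 km
Seismometer 1, Seismometer 2, Seismometer 3 are mutually consistent (residuals ≈ 0); Seismometer 4 is off by 34.5 km.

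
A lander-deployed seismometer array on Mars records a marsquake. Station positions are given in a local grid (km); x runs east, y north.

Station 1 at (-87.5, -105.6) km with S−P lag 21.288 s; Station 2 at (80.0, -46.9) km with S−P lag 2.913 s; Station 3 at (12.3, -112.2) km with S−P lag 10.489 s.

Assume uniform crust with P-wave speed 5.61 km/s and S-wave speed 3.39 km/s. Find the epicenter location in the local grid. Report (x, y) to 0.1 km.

(91.2, -69.2)

Distance from S−P lag: d = Δt · v_P v_S / (v_P − v_S) = Δt · (5.61·3.39)/(5.61−3.39) ≈ 8.5666·Δt.
So d_Station 1 = 182.37, d_Station 2 = 24.95, d_Station 3 = 89.86 km.
Circle about each station: (x + 87.5)² + (y + 105.6)² = 182.37²; (x − 80.0)² + (y + 46.9)² = 24.95²; (x − 12.3)² + (y + 112.2)² = 89.86².
Subtracting pairs of circle equations eliminates x²+y² and gives linear equations (the radical axes):
335.0 x + 117.4 y = 22428.31
199.6 x − 13.2 y = 19116.52
Solving the 2×2 system: x ≈ 91.2, y ≈ -69.2 km.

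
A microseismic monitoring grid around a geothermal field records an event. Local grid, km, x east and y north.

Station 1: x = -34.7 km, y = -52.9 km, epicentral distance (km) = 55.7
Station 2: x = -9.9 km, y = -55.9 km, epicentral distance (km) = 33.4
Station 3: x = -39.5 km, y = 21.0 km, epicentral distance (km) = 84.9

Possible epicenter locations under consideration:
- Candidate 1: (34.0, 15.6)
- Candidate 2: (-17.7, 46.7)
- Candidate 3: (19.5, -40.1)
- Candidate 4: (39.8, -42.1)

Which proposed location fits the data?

Candidate 3

For each candidate, compare |candidate − station| to the reported distance:
Candidate 1: residuals Station 1 41.3, Station 2 50.5, Station 3 11.2 → max 50.5 km
Candidate 2: residuals Station 1 45.3, Station 2 69.5, Station 3 51.2 → max 69.5 km
Candidate 3: residuals Station 1 0.0, Station 2 0.0, Station 3 0.0 → max 0.0 km
Candidate 4: residuals Station 1 19.6, Station 2 18.2, Station 3 16.4 → max 19.6 km
Only Candidate 3 has all residuals ≈ 0.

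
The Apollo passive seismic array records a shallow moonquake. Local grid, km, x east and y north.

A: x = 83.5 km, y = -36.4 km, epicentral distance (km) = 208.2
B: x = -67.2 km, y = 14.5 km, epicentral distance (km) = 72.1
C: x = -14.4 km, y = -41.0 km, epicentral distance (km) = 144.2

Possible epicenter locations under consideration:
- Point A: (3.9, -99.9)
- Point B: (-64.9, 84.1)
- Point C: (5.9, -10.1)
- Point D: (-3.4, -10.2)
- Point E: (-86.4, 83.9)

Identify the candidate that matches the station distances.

For each candidate, compare |candidate − station| to the reported distance:
Point A: residuals A 106.4, B 62.6, C 82.5 → max 106.4 km
Point B: residuals A 17.0, B 2.5, C 9.3 → max 17.0 km
Point C: residuals A 126.3, B 5.0, C 107.2 → max 126.3 km
Point D: residuals A 117.4, B 3.7, C 111.5 → max 117.4 km
Point E: residuals A 0.0, B 0.1, C 0.0 → max 0.1 km
Only Point E has all residuals ≈ 0.

Point E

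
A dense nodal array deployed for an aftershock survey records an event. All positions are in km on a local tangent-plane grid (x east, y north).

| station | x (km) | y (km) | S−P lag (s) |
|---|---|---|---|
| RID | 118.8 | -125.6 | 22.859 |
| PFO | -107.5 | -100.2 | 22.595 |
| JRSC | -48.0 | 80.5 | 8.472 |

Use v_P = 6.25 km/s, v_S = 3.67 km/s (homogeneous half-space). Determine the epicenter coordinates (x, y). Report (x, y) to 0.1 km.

(22.2, 53.2)

Distance from S−P lag: d = Δt · v_P v_S / (v_P − v_S) = Δt · (6.25·3.67)/(6.25−3.67) ≈ 8.8905·Δt.
So d_RID = 203.23, d_PFO = 200.88, d_JRSC = 75.32 km.
Circle about each station: (x − 118.8)² + (y + 125.6)² = 203.23²; (x + 107.5)² + (y + 100.2)² = 200.88²; (x + 48.0)² + (y − 80.5)² = 75.32².
Subtracting the RID equation from the PFO and JRSC equations removes the quadratic terms:
-452.6 x + 50.8 y = -7342.85
-333.6 x + 412.2 y = 14524.78
Solving the 2×2 system: x ≈ 22.2, y ≈ 53.2 km.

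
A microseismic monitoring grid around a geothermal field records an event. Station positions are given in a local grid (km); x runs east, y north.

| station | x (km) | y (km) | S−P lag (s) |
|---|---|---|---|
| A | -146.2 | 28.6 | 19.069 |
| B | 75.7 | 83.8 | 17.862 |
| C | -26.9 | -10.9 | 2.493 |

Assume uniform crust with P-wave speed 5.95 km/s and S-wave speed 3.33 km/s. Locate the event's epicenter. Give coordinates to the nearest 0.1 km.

x ≈ -10.5 km, y ≈ -20.2 km

Distance from S−P lag: d = Δt · v_P v_S / (v_P − v_S) = Δt · (5.95·3.33)/(5.95−3.33) ≈ 7.5624·Δt.
So d_A = 144.21, d_B = 135.08, d_C = 18.85 km.
Circle about each station: (x + 146.2)² + (y − 28.6)² = 144.21²; (x − 75.7)² + (y − 83.8)² = 135.08²; (x + 26.9)² + (y + 10.9)² = 18.85².
Subtracting pairs of circle equations eliminates x²+y² and gives linear equations (the radical axes):
443.8 x + 110.4 y = -6889.55
238.6 x − 79.0 y = -908.78
Solving the 2×2 system: x ≈ -10.5, y ≈ -20.2 km.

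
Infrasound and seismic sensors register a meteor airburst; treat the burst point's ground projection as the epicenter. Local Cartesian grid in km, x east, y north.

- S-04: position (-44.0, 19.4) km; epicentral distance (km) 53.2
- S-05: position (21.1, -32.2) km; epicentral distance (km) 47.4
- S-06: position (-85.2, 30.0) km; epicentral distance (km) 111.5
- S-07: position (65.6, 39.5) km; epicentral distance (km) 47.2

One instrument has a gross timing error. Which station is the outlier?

S-04

Solve using three stations at a time. Using S-05, S-06, S-07 (subtract circle equations pairwise → linear system) gives (x, y) ≈ (25.3, 15.0).
Distances from that point to each station vs reported:
  S-04: calculated 69.4 vs reported 53.2 → residual 16.2 km
  S-05: calculated 47.4 vs reported 47.4 → residual 0.0 km
  S-06: calculated 111.5 vs reported 111.5 → residual 0.0 km
  S-07: calculated 47.2 vs reported 47.2 → residual 0.0 km
S-05, S-06, S-07 are mutually consistent (residuals ≈ 0); S-04 is off by 16.2 km.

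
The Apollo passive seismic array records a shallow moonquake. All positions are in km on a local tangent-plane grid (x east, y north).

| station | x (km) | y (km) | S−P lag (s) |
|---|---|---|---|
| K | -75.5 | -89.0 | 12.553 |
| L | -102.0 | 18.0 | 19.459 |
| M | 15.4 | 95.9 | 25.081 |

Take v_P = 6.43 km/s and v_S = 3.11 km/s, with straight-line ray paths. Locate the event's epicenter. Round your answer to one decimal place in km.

(-8.9, -53.2)

Distance from S−P lag: d = Δt · v_P v_S / (v_P − v_S) = Δt · (6.43·3.11)/(6.43−3.11) ≈ 6.0233·Δt.
So d_K = 75.61, d_L = 117.21, d_M = 151.07 km.
Circle about each station: (x + 75.5)² + (y + 89.0)² = 75.61²; (x + 102.0)² + (y − 18.0)² = 117.21²; (x − 15.4)² + (y − 95.9)² = 151.07².
Subtracting the K equation from the L and M equations removes the quadratic terms:
-53.0 x + 214.0 y = -10914.56
181.8 x + 369.8 y = -21292.55
Solving the 2×2 system: x ≈ -8.9, y ≈ -53.2 km.
Check against K (with the unrounded x, y): √((x + 75.5)²+(y + 89.0)²) = 75.61 ≈ 75.61 km. ✓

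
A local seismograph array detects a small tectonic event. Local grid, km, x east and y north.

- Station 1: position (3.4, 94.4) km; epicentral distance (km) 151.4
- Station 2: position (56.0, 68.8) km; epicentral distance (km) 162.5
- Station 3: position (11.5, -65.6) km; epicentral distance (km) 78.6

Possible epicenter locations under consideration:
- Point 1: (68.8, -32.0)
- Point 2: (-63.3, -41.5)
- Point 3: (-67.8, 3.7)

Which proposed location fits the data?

Point 2

For each candidate, compare |candidate − station| to the reported distance:
Point 1: residuals Station 1 9.1, Station 2 60.9, Station 3 12.2 → max 60.9 km
Point 2: residuals Station 1 0.0, Station 2 0.0, Station 3 0.0 → max 0.0 km
Point 3: residuals Station 1 36.1, Station 2 22.6, Station 3 26.7 → max 36.1 km
Only Point 2 has all residuals ≈ 0.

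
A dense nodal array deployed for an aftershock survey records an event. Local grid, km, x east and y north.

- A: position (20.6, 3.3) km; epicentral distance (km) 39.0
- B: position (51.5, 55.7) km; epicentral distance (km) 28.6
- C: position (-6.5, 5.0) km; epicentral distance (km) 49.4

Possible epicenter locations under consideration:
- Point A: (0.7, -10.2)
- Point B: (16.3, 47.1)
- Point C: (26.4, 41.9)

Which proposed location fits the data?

Point C

For each candidate, compare |candidate − station| to the reported distance:
Point A: residuals A 15.0, B 54.6, C 32.6 → max 54.6 km
Point B: residuals A 5.0, B 7.6, C 1.5 → max 7.6 km
Point C: residuals A 0.0, B 0.0, C 0.0 → max 0.0 km
Only Point C has all residuals ≈ 0.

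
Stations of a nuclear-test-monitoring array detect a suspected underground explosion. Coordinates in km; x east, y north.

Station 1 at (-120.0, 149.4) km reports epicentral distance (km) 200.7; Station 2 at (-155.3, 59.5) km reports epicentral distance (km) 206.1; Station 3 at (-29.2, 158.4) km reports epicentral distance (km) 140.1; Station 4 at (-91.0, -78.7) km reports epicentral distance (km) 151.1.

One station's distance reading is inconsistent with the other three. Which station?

Station 4

Solve using three stations at a time. Using Station 1, Station 2, Station 3 (subtract circle equations pairwise → linear system) gives (x, y) ≈ (50.1, 42.9).
Distances from that point to each station vs reported:
  Station 1: calculated 200.7 vs reported 200.7 → residual 0.0 km
  Station 2: calculated 206.1 vs reported 206.1 → residual 0.0 km
  Station 3: calculated 140.1 vs reported 140.1 → residual 0.0 km
  Station 4: calculated 186.3 vs reported 151.1 → residual 35.2 km
Station 1, Station 2, Station 3 are mutually consistent (residuals ≈ 0); Station 4 is off by 35.2 km.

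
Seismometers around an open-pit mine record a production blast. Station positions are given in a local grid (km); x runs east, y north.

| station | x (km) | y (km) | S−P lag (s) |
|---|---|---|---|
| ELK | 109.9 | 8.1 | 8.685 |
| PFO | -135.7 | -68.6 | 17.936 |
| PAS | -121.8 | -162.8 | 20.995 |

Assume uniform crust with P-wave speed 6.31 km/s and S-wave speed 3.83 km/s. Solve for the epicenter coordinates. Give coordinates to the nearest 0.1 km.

(35.1, -31.5)

Distance from S−P lag: d = Δt · v_P v_S / (v_P − v_S) = Δt · (6.31·3.83)/(6.31−3.83) ≈ 9.7449·Δt.
So d_ELK = 84.63, d_PFO = 174.78, d_PAS = 204.59 km.
Circle about each station: (x − 109.9)² + (y − 8.1)² = 84.63²; (x + 135.7)² + (y + 68.6)² = 174.78²; (x + 121.8)² + (y + 162.8)² = 204.59².
Subtracting pairs of circle equations eliminates x²+y² and gives linear equations (the radical axes):
-491.2 x − 153.4 y = -12408.98
-463.4 x − 341.8 y = -5499.37
Solving the 2×2 system: x ≈ 35.1, y ≈ -31.5 km.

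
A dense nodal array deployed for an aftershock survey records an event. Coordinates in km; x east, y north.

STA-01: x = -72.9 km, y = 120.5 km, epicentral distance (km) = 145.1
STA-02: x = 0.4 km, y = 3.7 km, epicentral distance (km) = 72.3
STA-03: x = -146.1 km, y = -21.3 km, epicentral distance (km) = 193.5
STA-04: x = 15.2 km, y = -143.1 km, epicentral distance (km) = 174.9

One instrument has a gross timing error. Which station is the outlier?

Solve using three stations at a time. Using STA-01, STA-03, STA-04 (subtract circle equations pairwise → linear system) gives (x, y) ≈ (40.5, 30.0).
Distances from that point to each station vs reported:
  STA-01: calculated 145.1 vs reported 145.1 → residual 0.0 km
  STA-02: calculated 47.9 vs reported 72.3 → residual 24.4 km
  STA-03: calculated 193.5 vs reported 193.5 → residual 0.0 km
  STA-04: calculated 174.9 vs reported 174.9 → residual 0.0 km
STA-01, STA-03, STA-04 are mutually consistent (residuals ≈ 0); STA-02 is off by 24.4 km.

STA-02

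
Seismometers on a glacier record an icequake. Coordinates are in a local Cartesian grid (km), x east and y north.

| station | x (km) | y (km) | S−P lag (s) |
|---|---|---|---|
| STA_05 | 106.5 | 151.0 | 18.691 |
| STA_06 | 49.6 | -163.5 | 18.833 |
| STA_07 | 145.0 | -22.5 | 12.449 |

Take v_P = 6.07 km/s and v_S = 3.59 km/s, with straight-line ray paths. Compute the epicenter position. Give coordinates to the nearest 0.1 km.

Distance from S−P lag: d = Δt · v_P v_S / (v_P − v_S) = Δt · (6.07·3.59)/(6.07−3.59) ≈ 8.7868·Δt.
So d_STA_05 = 164.23, d_STA_06 = 165.48, d_STA_07 = 109.39 km.
Circle about each station: (x − 106.5)² + (y − 151.0)² = 164.23²; (x − 49.6)² + (y + 163.5)² = 165.48²; (x − 145.0)² + (y + 22.5)² = 109.39².
Subtracting the STA_05 equation from the STA_06 and STA_07 equations removes the quadratic terms:
-113.8 x − 629.0 y = -5362.98
77.0 x − 347.0 y = 2393.32
Solving the 2×2 system: x ≈ 38.3, y ≈ 1.6 km.

x ≈ 38.3 km, y ≈ 1.6 km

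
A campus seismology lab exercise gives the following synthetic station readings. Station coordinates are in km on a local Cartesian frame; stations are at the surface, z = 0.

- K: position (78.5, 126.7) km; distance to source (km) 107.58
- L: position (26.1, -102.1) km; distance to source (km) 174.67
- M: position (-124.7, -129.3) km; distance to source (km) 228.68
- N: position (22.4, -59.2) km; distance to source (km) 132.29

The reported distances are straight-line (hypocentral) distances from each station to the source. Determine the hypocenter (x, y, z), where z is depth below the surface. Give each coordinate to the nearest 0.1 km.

(-10.2, 68.0, 16.1)

Each station gives a sphere (x−x_i)² + (y−y_i)² + z² = d_i² (stations at z=0).
Subtracting the K sphere from L and M: z² cancels, leaving linear equations in x and y:
-104.8 x − 457.6 y = -30045.67
-406.4 x − 512.0 y = -30667.65
Solving: x ≈ -10.202, y ≈ 67.996 km (keep extra digits for the depth step; rounded: -10.2, 68.0).
Then from the K sphere: z² = 107.58² − (x − 78.5)² − (y − 126.7)² with x = -10.202, y = 67.996, so z ≈ 16.101 ≈ 16.1 km.
Check against N (with the unrounded solution): distance 132.29 ≈ 132.29 km. ✓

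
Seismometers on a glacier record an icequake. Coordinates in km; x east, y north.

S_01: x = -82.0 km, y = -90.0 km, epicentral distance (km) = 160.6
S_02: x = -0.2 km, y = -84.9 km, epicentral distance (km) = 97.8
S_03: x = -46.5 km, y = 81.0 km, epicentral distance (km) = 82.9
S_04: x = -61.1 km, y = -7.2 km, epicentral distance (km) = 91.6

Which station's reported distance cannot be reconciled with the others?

Solve using three stations at a time. Using S_01, S_03, S_04 (subtract circle equations pairwise → linear system) gives (x, y) ≈ (21.0, 33.1).
Distances from that point to each station vs reported:
  S_01: calculated 160.5 vs reported 160.6 → residual 0.1 km
  S_02: calculated 119.9 vs reported 97.8 → residual 22.1 km
  S_03: calculated 82.7 vs reported 82.9 → residual 0.2 km
  S_04: calculated 91.4 vs reported 91.6 → residual 0.2 km
S_01, S_03, S_04 are mutually consistent (residuals ≈ 0); S_02 is off by 22.1 km.

S_02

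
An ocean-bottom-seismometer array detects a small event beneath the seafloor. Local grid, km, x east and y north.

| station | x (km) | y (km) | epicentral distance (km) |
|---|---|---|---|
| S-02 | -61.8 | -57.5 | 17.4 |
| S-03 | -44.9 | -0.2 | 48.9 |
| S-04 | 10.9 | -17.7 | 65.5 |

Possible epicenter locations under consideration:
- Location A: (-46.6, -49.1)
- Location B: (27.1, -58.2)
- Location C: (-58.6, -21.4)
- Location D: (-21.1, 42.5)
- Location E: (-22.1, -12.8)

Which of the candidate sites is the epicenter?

Location A

For each candidate, compare |candidate − station| to the reported distance:
Location A: residuals S-02 0.0, S-03 0.0, S-04 0.0 → max 0.0 km
Location B: residuals S-02 71.5, S-03 43.6, S-04 21.9 → max 71.5 km
Location C: residuals S-02 18.8, S-03 23.7, S-04 4.1 → max 23.7 km
Location D: residuals S-02 90.6, S-03 0.0, S-04 2.7 → max 90.6 km
Location E: residuals S-02 42.4, S-03 22.9, S-04 32.1 → max 42.4 km
Only Location A has all residuals ≈ 0.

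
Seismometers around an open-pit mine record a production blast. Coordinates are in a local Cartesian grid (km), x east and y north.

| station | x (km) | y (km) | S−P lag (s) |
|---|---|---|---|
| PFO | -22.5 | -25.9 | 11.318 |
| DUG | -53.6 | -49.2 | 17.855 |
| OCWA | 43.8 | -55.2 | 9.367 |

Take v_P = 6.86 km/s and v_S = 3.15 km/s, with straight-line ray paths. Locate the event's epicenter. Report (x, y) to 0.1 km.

Distance from S−P lag: d = Δt · v_P v_S / (v_P − v_S) = Δt · (6.86·3.15)/(6.86−3.15) ≈ 5.8245·Δt.
So d_PFO = 65.92, d_DUG = 104.00, d_OCWA = 54.56 km.
Circle about each station: (x + 22.5)² + (y + 25.9)² = 65.92²; (x + 53.6)² + (y + 49.2)² = 104.00²; (x − 43.8)² + (y + 55.2)² = 54.56².
Subtracting the PFO equation from the DUG and OCWA equations removes the quadratic terms:
-62.2 x − 46.6 y = -2354.01
132.6 x − 58.6 y = 5157.07
Solving the 2×2 system: x ≈ 38.5, y ≈ -0.9 km.

x ≈ 38.5 km, y ≈ -0.9 km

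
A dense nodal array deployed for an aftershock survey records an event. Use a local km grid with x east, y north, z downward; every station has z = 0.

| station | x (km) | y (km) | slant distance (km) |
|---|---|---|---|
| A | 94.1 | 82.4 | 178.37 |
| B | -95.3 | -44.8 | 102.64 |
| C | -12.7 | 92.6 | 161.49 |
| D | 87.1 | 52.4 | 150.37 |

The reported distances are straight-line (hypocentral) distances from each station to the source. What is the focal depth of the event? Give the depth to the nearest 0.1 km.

Each station gives a sphere (x−x_i)² + (y−y_i)² + z² = d_i² (stations at z=0).
Subtracting the A sphere from B and C: z² cancels, leaving linear equations in x and y:
-378.8 x − 254.4 y = 16725.45
-213.6 x + 20.4 y = -1171.68
Solving: x ≈ -0.695, y ≈ -64.710 km (keep extra digits for the depth step; rounded: -0.7, -64.7).
Then from the A sphere: z² = 178.37² − (x − 94.1)² − (y − 82.4)² with x = -0.695, y = -64.710, so z ≈ 34.473 ≈ 34.5 km.
Check against D (with the unrounded solution): distance 150.37 ≈ 150.37 km. ✓

depth ≈ 34.5 km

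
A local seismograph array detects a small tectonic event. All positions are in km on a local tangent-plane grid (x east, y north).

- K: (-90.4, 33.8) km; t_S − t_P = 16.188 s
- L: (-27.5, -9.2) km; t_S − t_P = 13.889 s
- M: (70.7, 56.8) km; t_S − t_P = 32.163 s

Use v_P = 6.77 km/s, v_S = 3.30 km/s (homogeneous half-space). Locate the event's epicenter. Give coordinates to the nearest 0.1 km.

Distance from S−P lag: d = Δt · v_P v_S / (v_P − v_S) = Δt · (6.77·3.30)/(6.77−3.30) ≈ 6.4383·Δt.
So d_K = 104.22, d_L = 89.42, d_M = 207.08 km.
Circle about each station: (x + 90.4)² + (y − 33.8)² = 104.22²; (x + 27.5)² + (y + 9.2)² = 89.42²; (x − 70.7)² + (y − 56.8)² = 207.08².
Subtracting the K equation from the L and M equations removes the quadratic terms:
125.8 x − 86.0 y = -5607.84
322.2 x + 46.0 y = -33110.19
Solving the 2×2 system: x ≈ -92.7, y ≈ -70.4 km.

x ≈ -92.7 km, y ≈ -70.4 km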